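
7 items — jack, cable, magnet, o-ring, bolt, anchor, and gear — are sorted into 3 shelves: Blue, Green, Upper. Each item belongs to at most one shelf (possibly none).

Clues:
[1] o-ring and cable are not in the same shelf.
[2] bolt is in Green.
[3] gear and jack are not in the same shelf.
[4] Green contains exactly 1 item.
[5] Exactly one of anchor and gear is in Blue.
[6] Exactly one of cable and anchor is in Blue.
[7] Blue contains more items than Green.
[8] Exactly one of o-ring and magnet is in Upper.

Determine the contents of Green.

Green = {bolt}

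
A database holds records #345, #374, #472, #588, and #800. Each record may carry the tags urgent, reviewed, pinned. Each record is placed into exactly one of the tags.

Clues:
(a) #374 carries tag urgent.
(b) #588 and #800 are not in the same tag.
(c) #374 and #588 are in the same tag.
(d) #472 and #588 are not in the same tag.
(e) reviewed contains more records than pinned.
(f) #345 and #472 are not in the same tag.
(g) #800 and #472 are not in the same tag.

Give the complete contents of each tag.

urgent = {#374, #588}; reviewed = {#345, #800}; pinned = {#472}

From (a): #374 ∈ urgent.
(c): #588 matches #374: #588 ∈ urgent.
(d): #472 ∉ urgent.
(b): #800 ∉ urgent.
Suppose #345 ∈ urgent: no assignment then satisfies all the clues, so #345 ∉ urgent.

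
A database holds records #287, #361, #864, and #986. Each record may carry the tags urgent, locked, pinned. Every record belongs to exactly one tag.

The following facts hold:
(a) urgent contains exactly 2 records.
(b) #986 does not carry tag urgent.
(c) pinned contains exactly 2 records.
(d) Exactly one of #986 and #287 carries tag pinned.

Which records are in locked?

locked = {}

From (b): #986 ∉ urgent.
Suppose #287 ∈ locked: no assignment then satisfies all the clues, so #287 ∉ locked.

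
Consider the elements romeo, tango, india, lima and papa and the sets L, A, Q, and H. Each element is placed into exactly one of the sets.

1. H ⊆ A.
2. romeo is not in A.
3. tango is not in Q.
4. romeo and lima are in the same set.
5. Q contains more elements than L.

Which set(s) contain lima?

lima: Q

From (2): romeo ∉ A.
From (3): tango ∉ Q.
(1) contrapositive: romeo ∉ H.
(4): lima matches romeo: lima ∉ A.
(4): lima matches romeo: lima ∉ H.
Suppose lima ∈ L: no assignment then satisfies all the clues, so lima ∉ L.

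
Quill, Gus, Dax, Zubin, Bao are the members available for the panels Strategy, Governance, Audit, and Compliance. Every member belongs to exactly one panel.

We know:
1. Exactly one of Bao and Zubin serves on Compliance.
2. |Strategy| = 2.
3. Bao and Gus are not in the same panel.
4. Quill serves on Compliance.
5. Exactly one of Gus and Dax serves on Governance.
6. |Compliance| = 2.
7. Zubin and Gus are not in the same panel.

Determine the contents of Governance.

Governance = {Gus}

From (4): Quill ∈ Compliance.
Suppose Gus ∉ Governance: no assignment then satisfies all the clues, so Gus ∈ Governance.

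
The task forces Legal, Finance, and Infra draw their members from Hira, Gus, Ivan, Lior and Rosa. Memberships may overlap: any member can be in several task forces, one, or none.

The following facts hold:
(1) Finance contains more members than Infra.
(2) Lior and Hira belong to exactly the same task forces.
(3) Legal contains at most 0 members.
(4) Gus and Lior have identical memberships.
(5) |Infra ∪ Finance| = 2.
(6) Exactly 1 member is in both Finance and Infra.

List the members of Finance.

Finance = {Ivan, Rosa}

(3): Legal already has 0, so the rest are out.
Suppose Hira ∈ Finance: no assignment then satisfies all the clues, so Hira ∉ Finance.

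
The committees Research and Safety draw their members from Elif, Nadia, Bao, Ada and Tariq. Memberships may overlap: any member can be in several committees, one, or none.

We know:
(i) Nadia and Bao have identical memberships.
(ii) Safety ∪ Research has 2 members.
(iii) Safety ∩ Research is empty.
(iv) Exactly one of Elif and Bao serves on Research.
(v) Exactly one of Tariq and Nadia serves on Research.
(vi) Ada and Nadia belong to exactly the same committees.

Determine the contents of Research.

Research = {Elif, Tariq}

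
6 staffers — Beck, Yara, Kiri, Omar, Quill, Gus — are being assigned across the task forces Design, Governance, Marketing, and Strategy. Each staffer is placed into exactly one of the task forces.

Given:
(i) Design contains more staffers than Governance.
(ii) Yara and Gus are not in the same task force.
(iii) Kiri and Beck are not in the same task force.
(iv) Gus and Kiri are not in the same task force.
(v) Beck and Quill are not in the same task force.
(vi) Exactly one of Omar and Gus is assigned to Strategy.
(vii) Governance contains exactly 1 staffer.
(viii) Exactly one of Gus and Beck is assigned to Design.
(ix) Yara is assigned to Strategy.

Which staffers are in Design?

Design = {Gus, Quill}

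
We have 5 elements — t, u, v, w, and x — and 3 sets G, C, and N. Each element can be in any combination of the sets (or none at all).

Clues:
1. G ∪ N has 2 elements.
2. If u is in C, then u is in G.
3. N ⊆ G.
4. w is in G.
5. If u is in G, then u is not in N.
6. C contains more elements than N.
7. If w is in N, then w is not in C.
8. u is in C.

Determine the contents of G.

G = {u, w}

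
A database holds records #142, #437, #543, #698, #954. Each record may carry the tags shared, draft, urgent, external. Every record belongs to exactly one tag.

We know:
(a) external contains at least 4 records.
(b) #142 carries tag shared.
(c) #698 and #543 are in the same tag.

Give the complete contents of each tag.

From (b): #142 ∈ shared.
(a): only 4 candidates remain for external, so all are in.

shared = {#142}; draft = {}; urgent = {}; external = {#437, #543, #698, #954}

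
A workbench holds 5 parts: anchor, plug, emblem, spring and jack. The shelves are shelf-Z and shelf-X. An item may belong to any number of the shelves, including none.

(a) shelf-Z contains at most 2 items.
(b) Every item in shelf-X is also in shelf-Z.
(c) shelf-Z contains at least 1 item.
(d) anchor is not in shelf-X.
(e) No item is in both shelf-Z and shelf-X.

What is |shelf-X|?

0

From (d): anchor ∉ shelf-X.
Suppose plug ∈ shelf-X: no assignment then satisfies all the clues, so plug ∉ shelf-X.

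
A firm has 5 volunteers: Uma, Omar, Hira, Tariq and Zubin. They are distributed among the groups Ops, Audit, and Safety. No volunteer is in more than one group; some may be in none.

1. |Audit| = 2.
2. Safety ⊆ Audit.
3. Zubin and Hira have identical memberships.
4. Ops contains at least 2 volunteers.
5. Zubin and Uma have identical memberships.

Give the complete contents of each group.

Ops = {Hira, Uma, Zubin}; Audit = {Omar, Tariq}; Safety = {}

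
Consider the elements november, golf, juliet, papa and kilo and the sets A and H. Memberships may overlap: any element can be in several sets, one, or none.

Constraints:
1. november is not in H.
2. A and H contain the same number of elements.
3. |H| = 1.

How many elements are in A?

1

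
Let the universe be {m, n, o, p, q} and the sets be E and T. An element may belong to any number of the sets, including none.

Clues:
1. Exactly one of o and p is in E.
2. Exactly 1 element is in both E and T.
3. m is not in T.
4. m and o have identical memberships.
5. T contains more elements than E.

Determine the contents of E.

E = {p}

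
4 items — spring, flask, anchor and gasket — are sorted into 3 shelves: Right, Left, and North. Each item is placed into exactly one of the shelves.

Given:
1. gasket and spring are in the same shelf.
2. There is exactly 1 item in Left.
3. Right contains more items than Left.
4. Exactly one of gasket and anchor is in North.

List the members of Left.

Left = {flask}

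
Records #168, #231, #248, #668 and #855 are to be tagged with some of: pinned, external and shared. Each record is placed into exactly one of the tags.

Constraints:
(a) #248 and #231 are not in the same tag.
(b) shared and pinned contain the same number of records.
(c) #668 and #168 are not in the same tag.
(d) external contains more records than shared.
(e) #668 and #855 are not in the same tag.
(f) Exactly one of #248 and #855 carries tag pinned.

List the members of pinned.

pinned = {#248}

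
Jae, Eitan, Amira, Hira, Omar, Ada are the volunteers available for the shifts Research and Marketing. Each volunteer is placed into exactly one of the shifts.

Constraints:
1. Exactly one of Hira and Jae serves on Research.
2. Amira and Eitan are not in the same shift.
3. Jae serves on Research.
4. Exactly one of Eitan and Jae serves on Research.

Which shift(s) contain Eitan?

Eitan: Marketing

From (3): Jae ∈ Research.
(1) (exactly one): Hira ∉ Research.
(4) (exactly one): Eitan ∉ Research.
Only one shift left: Eitan ∈ Marketing.
Only one shift left: Hira ∈ Marketing.
(2): Amira ∉ Marketing.
Only one shift left: Amira ∈ Research.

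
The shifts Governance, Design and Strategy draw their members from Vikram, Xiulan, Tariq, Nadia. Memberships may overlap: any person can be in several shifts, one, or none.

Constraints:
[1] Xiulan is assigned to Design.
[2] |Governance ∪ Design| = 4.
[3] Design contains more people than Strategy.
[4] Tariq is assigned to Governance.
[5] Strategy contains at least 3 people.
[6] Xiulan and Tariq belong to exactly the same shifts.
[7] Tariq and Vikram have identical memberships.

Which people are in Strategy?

Strategy = {Tariq, Vikram, Xiulan}

From (1): Xiulan ∈ Design.
From (4): Tariq ∈ Governance.
(6): Xiulan matches Tariq: Xiulan ∈ Governance.
(6): Tariq matches Xiulan: Tariq ∈ Design.
(7): Vikram matches Tariq: Vikram ∈ Governance.
(7): Vikram matches Tariq: Vikram ∈ Design.
Suppose Vikram ∉ Strategy: no assignment then satisfies all the clues, so Vikram ∈ Strategy.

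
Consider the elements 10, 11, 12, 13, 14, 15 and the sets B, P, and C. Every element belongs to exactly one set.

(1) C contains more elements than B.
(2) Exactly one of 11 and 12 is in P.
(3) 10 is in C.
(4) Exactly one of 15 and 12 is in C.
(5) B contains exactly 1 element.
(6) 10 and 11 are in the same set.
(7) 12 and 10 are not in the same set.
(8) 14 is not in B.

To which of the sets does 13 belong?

From (3): 10 ∈ C.
From (8): 14 ∉ B.
(6): 11 matches 10: 11 ∉ B.
(6): 11 matches 10: 11 ∉ P.
(6): 11 matches 10: 11 ∈ C.
(7): 12 ∉ C.
(2) (exactly one): 12 ∈ P.
(4) (exactly one): 15 ∈ C.
(5): only 1 candidates remain for B, so all are in.

13: B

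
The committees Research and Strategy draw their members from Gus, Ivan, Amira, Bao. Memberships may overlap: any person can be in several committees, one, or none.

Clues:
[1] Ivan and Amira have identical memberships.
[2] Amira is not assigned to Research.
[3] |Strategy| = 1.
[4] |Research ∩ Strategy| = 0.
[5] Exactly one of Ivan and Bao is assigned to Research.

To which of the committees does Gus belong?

Gus: Strategy

From (2): Amira ∉ Research.
(1): Ivan matches Amira: Ivan ∉ Research.
(5) (exactly one): Bao ∈ Research.
Suppose Gus ∈ Research: no assignment then satisfies all the clues, so Gus ∉ Research.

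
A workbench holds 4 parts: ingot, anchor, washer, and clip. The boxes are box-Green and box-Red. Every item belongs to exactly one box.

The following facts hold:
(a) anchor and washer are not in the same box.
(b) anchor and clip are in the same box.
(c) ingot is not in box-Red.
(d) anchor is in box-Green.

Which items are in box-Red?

From (c): ingot ∉ box-Red.
From (d): anchor ∈ box-Green.
(a): washer ∉ box-Green.
(b): clip matches anchor: clip ∈ box-Green.
Only one box left: ingot ∈ box-Green.
Only one box left: washer ∈ box-Red.

box-Red = {washer}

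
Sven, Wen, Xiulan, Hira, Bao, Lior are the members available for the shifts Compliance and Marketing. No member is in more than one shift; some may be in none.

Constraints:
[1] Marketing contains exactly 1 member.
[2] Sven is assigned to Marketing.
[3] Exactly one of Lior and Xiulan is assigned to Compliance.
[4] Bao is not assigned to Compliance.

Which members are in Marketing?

From (2): Sven ∈ Marketing.
From (4): Bao ∉ Compliance.
(1): Marketing already has 1, so the rest are out.

Marketing = {Sven}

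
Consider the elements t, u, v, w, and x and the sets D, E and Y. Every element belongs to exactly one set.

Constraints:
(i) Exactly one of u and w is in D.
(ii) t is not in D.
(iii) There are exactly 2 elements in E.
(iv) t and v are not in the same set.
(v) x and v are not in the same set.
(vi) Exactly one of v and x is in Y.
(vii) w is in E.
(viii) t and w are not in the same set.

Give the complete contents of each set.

From (ii): t ∉ D.
From (vii): w ∈ E.
(i) (exactly one): u ∈ D.
(viii): t ∉ E.
Only one set left: t ∈ Y.
(iv): v ∉ Y.
(vi) (exactly one): x ∈ Y.
(iii): only 2 candidates remain for E, so all are in.

D = {u}; E = {v, w}; Y = {t, x}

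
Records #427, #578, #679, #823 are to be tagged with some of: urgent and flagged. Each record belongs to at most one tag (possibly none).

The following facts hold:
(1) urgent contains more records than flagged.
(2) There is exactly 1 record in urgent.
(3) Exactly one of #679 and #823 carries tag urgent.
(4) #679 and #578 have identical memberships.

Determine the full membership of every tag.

urgent = {#823}; flagged = {}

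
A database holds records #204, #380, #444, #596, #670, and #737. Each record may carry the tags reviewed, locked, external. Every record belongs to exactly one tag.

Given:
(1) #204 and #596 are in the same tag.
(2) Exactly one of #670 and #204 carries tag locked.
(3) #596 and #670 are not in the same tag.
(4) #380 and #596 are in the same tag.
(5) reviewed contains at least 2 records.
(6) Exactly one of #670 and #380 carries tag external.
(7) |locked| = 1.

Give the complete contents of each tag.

reviewed = {#444, #737}; locked = {#670}; external = {#204, #380, #596}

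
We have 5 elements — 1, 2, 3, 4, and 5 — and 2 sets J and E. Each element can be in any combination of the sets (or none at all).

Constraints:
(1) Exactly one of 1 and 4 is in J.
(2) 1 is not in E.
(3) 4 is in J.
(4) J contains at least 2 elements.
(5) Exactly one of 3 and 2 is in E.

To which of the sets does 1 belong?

1: none

From (2): 1 ∉ E.
From (3): 4 ∈ J.
(1) (exactly one): 1 ∉ J.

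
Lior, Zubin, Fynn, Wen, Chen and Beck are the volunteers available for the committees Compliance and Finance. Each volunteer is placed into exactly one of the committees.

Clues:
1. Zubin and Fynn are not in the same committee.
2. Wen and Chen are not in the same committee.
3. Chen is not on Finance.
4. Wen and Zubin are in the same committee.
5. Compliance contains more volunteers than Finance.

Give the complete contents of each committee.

Compliance = {Beck, Chen, Fynn, Lior}; Finance = {Wen, Zubin}

From (3): Chen ∉ Finance.
Only one committee left: Chen ∈ Compliance.
(2): Wen ∉ Compliance.
(4): Zubin matches Wen: Zubin ∉ Compliance.
Only one committee left: Zubin ∈ Finance.
Only one committee left: Wen ∈ Finance.
(1): Fynn ∉ Finance.
Only one committee left: Fynn ∈ Compliance.
Suppose Lior ∉ Compliance: no assignment then satisfies all the clues, so Lior ∈ Compliance.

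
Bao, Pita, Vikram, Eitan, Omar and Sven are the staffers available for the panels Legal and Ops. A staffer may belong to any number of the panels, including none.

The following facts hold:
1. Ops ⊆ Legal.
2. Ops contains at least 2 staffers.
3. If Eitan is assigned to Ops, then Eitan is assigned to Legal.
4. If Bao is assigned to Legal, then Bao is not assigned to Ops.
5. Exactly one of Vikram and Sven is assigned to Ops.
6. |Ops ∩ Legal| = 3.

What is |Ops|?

3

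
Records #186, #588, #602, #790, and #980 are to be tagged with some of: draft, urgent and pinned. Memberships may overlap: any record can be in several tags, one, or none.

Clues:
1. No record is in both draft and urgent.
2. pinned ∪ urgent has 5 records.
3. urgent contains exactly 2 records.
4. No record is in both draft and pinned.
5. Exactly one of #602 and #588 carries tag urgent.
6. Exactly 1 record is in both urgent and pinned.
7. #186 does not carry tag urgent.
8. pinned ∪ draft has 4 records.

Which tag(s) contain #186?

#186: pinned

From (7): #186 ∉ urgent.
Suppose #186 ∈ draft: no assignment then satisfies all the clues, so #186 ∉ draft.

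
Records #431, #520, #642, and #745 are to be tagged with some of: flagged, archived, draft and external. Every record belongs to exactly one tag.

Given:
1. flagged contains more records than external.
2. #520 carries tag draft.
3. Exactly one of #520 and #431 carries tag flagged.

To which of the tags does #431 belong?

#431: flagged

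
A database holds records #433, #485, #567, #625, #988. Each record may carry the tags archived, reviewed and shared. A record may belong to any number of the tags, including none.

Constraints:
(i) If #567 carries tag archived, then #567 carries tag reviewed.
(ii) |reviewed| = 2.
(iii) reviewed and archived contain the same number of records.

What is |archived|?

2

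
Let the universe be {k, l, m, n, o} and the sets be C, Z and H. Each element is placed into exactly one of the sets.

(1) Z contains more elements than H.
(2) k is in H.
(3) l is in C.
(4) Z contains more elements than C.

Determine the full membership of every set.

C = {l}; Z = {m, n, o}; H = {k}

From (2): k ∈ H.
From (3): l ∈ C.
Suppose m ∈ C: no assignment then satisfies all the clues, so m ∉ C.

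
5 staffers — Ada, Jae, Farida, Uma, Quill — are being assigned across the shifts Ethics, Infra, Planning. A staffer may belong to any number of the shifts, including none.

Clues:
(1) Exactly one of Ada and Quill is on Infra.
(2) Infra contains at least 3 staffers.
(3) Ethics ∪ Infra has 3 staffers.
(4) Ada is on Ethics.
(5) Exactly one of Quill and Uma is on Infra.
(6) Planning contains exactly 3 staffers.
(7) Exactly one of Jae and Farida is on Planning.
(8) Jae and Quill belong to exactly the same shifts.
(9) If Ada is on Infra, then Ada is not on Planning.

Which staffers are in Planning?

Planning = {Jae, Quill, Uma}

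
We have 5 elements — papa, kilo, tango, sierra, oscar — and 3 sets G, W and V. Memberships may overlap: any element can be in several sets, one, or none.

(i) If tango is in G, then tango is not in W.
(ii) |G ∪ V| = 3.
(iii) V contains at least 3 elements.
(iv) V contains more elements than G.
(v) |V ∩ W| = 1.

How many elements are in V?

3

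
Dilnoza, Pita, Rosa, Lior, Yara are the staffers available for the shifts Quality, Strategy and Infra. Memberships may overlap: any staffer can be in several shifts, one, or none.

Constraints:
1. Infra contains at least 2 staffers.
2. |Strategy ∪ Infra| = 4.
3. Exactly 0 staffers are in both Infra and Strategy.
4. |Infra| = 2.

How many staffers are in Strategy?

2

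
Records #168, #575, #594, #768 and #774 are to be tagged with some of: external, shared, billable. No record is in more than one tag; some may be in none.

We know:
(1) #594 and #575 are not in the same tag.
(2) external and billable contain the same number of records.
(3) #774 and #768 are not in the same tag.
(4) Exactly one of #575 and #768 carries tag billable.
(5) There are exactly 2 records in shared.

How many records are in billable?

1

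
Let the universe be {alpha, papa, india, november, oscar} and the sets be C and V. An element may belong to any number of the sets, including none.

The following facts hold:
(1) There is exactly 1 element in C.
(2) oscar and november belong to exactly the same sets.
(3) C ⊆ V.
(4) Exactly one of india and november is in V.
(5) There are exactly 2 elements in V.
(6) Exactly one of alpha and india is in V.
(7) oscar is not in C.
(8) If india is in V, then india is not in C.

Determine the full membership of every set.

C = {papa}; V = {india, papa}

From (7): oscar ∉ C.
(2): november matches oscar: november ∉ C.
Suppose alpha ∈ C: no assignment then satisfies all the clues, so alpha ∉ C.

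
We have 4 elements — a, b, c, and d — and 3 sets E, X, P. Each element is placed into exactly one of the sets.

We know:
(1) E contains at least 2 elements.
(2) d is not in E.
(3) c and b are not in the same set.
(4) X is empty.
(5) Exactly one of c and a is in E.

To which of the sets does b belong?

From (2): d ∉ E.
(4): X already has 0, so the rest are out.
Only one set left: d ∈ P.
Suppose b ∉ E: no assignment then satisfies all the clues, so b ∈ E.

b: E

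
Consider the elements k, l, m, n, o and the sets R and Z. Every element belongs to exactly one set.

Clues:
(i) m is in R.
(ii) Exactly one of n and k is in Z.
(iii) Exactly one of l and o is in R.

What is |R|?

3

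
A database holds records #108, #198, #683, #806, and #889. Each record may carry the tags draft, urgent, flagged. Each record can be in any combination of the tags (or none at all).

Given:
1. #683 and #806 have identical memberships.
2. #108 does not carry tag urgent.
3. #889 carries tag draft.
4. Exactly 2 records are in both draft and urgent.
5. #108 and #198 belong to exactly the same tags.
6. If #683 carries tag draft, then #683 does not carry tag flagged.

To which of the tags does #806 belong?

#806: draft, urgent

From (2): #108 ∉ urgent.
From (3): #889 ∈ draft.
(5): #198 matches #108: #198 ∉ urgent.
Suppose #806 ∉ draft: no assignment then satisfies all the clues, so #806 ∈ draft.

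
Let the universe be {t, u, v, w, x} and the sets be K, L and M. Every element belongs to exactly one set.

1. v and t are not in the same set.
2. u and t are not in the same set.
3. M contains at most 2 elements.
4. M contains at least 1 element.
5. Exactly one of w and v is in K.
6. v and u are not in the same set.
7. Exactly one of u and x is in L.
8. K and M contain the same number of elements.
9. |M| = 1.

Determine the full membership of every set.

K = {v}; L = {t, w, x}; M = {u}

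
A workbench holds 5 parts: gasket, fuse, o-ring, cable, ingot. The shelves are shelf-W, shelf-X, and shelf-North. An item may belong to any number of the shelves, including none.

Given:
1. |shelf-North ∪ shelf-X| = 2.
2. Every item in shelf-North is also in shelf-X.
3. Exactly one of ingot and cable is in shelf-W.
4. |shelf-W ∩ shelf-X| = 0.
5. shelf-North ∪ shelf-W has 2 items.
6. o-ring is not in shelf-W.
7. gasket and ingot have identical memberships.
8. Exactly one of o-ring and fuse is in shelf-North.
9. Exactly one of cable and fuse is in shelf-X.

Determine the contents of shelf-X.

shelf-X = {fuse, o-ring}

From (6): o-ring ∉ shelf-W.
Suppose gasket ∈ shelf-X: no assignment then satisfies all the clues, so gasket ∉ shelf-X.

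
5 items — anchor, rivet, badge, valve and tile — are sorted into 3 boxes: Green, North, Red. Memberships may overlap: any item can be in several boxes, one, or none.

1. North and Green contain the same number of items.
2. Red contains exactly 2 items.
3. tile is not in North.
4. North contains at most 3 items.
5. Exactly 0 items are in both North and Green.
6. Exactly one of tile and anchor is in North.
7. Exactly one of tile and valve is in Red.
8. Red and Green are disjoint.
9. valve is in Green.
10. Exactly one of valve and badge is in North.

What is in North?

North = {anchor, badge}

From (3): tile ∉ North.
From (9): valve ∈ Green.
(6) (exactly one): anchor ∈ North.
(8) (disjoint): valve ∉ Red.
(7) (exactly one): tile ∈ Red.
(8) (disjoint): tile ∉ Green.
Suppose rivet ∈ North: no assignment then satisfies all the clues, so rivet ∉ North.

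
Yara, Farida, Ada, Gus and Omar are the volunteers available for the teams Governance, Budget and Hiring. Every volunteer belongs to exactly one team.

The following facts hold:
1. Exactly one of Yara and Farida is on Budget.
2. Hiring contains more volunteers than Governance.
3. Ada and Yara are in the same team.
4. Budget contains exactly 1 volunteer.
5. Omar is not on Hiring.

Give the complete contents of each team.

Governance = {Omar}; Budget = {Farida}; Hiring = {Ada, Gus, Yara}

From (5): Omar ∉ Hiring.
Suppose Yara ∈ Governance: no assignment then satisfies all the clues, so Yara ∉ Governance.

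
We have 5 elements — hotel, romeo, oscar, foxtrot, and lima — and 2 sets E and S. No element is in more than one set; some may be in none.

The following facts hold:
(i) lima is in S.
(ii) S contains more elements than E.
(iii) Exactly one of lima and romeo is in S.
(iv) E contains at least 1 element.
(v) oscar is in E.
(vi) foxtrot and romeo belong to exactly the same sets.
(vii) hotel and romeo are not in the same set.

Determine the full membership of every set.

E = {oscar}; S = {hotel, lima}

From (i): lima ∈ S.
From (v): oscar ∈ E.
(iii) (exactly one): romeo ∉ S.
(vi): foxtrot matches romeo: foxtrot ∉ S.
Suppose hotel ∈ E: no assignment then satisfies all the clues, so hotel ∉ E.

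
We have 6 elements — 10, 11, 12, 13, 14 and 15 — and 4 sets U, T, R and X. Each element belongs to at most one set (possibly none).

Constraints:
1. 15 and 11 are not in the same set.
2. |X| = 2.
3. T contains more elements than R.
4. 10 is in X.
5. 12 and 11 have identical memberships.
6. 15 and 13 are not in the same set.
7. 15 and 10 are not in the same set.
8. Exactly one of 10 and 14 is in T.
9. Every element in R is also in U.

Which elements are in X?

X = {10, 13}

From (4): 10 ∈ X.
(7): 15 ∉ X.
(8) (exactly one): 14 ∈ T.
Suppose 11 ∈ X: no assignment then satisfies all the clues, so 11 ∉ X.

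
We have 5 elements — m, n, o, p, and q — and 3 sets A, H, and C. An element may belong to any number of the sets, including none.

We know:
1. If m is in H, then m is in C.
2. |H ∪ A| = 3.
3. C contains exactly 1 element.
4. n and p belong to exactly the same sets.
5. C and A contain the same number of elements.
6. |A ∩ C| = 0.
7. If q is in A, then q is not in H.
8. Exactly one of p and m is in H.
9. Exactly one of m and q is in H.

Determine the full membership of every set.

A = {q}; H = {m, o}; C = {m}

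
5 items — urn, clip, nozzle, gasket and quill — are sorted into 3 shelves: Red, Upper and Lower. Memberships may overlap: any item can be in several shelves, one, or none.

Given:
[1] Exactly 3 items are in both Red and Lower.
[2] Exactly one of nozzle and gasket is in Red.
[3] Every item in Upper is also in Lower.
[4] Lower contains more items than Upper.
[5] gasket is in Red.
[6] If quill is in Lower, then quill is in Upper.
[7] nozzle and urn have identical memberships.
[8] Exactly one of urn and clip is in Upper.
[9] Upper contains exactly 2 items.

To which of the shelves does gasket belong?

gasket: Lower, Red

From (5): gasket ∈ Red.
(2) (exactly one): nozzle ∉ Red.
(7): urn matches nozzle: urn ∉ Red.
Suppose gasket ∈ Upper: no assignment then satisfies all the clues, so gasket ∉ Upper.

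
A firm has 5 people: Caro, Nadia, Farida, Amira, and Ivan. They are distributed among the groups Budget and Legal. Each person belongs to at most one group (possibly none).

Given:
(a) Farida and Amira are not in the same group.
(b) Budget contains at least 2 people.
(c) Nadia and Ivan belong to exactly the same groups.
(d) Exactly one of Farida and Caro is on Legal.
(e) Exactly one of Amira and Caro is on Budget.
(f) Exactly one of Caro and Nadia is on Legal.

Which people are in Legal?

Legal = {Caro}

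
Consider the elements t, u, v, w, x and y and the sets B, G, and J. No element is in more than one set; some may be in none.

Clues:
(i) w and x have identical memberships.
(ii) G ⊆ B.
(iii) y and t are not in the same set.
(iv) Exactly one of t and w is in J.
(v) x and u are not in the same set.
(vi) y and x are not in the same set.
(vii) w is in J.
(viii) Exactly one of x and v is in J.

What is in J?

From (vii): w ∈ J.
(i): x matches w: x ∉ B.
(i): x matches w: x ∉ G.
(i): x matches w: x ∈ J.
(iv) (exactly one): t ∉ J.
(v): u ∉ J.
(vi): y ∉ J.
(viii) (exactly one): v ∉ J.

J = {w, x}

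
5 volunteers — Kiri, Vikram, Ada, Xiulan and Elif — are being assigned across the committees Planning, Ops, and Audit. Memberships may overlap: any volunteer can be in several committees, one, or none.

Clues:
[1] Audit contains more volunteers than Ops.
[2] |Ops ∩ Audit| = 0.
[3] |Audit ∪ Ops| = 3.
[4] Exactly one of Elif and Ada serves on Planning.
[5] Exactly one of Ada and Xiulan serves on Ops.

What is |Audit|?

2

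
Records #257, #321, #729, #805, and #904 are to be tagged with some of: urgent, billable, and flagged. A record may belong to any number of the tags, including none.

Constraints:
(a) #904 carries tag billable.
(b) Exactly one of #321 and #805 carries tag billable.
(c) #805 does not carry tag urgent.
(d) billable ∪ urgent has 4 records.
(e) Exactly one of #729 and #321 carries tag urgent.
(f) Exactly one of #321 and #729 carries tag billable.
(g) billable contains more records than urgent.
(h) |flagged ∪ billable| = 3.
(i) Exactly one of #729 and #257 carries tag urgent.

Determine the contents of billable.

billable = {#257, #321, #904}

From (a): #904 ∈ billable.
From (c): #805 ∉ urgent.
Suppose #257 ∉ billable: no assignment then satisfies all the clues, so #257 ∈ billable.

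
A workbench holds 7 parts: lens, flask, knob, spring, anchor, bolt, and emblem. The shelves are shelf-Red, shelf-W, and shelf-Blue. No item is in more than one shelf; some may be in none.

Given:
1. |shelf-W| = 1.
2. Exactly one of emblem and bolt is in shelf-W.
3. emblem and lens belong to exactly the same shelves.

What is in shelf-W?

shelf-W = {bolt}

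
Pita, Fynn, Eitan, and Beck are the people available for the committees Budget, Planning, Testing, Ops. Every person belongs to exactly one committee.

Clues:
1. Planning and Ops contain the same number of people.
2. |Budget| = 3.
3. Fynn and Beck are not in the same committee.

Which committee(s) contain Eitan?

Eitan: Budget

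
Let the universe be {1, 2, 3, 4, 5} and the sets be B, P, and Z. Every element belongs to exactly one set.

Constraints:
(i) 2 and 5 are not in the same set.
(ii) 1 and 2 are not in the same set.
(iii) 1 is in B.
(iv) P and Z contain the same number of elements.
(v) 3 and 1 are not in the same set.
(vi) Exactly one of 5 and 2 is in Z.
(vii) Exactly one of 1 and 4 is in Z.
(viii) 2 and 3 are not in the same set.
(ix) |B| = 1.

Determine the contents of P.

From (iii): 1 ∈ B.
(ii): 2 ∉ B.
(v): 3 ∉ B.
(vii) (exactly one): 4 ∈ Z.
(ix): B already has 1, so the rest are out.
Suppose 2 ∈ P: no assignment then satisfies all the clues, so 2 ∉ P.

P = {3, 5}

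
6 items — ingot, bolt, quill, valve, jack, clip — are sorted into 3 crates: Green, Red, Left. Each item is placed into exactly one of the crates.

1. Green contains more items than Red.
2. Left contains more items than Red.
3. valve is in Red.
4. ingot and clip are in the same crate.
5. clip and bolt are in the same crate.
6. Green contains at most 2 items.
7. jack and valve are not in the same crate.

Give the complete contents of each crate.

Green = {jack, quill}; Red = {valve}; Left = {bolt, clip, ingot}

From (3): valve ∈ Red.
(7): jack ∉ Red.
Suppose ingot ∈ Green: no assignment then satisfies all the clues, so ingot ∉ Green.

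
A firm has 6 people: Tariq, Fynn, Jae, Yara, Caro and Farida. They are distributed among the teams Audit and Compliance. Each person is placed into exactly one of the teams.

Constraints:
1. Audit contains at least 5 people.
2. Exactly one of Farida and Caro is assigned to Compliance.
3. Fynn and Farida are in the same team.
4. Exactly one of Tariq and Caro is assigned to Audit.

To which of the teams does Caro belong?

Caro: Compliance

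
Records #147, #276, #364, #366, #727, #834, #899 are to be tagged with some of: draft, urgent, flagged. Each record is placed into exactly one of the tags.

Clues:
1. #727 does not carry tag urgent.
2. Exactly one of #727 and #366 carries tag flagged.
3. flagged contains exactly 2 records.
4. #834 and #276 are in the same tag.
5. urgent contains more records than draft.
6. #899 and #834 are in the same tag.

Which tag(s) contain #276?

From (1): #727 ∉ urgent.
Suppose #276 ∈ draft: no assignment then satisfies all the clues, so #276 ∉ draft.

#276: urgent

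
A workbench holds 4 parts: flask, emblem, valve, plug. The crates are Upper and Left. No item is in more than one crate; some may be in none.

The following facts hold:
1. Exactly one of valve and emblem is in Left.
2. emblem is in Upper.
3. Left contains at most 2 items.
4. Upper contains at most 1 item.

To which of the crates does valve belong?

valve: Left

From (2): emblem ∈ Upper.
(1) (exactly one): valve ∈ Left.
(4): Upper already has 1, so the rest are out.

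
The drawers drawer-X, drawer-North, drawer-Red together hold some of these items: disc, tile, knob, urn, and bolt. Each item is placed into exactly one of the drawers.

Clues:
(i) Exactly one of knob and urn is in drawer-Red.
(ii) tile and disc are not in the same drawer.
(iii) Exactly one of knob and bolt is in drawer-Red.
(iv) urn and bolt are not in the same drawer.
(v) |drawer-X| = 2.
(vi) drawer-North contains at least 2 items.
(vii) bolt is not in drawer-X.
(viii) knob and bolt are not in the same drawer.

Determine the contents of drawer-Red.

drawer-Red = {knob}

From (vii): bolt ∉ drawer-X.
Suppose disc ∈ drawer-Red: no assignment then satisfies all the clues, so disc ∉ drawer-Red.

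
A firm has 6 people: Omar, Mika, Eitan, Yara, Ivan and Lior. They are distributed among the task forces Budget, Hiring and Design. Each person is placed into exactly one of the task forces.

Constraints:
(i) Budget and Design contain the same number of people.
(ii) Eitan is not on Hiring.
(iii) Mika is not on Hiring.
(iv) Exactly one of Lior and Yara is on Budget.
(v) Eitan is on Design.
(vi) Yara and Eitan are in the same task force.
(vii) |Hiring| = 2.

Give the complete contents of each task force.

Budget = {Lior, Mika}; Hiring = {Ivan, Omar}; Design = {Eitan, Yara}

From (ii): Eitan ∉ Hiring.
From (iii): Mika ∉ Hiring.
From (v): Eitan ∈ Design.
(vi): Yara matches Eitan: Yara ∉ Budget.
(vi): Yara matches Eitan: Yara ∉ Hiring.
(vi): Yara matches Eitan: Yara ∈ Design.
(iv) (exactly one): Lior ∈ Budget.
(vii): only 2 candidates remain for Hiring, so all are in.
Suppose Mika ∉ Budget: no assignment then satisfies all the clues, so Mika ∈ Budget.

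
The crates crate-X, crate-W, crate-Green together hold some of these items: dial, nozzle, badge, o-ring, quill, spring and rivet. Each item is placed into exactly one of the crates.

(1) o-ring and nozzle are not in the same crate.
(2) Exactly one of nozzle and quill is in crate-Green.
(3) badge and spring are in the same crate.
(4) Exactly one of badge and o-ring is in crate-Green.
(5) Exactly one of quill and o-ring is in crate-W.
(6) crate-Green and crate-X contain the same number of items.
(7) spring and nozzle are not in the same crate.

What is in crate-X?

crate-X = {dial, nozzle, rivet}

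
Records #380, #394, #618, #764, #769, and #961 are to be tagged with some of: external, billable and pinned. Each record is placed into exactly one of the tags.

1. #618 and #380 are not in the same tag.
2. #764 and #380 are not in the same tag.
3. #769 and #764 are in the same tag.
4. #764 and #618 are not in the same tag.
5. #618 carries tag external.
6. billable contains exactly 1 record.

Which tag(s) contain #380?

From (5): #618 ∈ external.
(1): #380 ∉ external.
(4): #764 ∉ external.
(3): #769 matches #764: #769 ∉ external.
Suppose #380 ∉ billable: no assignment then satisfies all the clues, so #380 ∈ billable.

#380: billable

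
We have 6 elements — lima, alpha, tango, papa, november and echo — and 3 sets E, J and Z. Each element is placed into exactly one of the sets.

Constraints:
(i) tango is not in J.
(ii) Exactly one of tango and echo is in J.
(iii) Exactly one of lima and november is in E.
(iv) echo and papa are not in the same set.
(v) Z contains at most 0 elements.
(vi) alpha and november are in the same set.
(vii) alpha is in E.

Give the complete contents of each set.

E = {alpha, november, papa, tango}; J = {echo, lima}; Z = {}

From (i): tango ∉ J.
From (vii): alpha ∈ E.
(ii) (exactly one): echo ∈ J.
(iv): papa ∉ J.
(v): Z already has 0, so the rest are out.
(vi): november matches alpha: november ∈ E.
Only one set left: tango ∈ E.
Only one set left: papa ∈ E.
(iii) (exactly one): lima ∉ E.
Only one set left: lima ∈ J.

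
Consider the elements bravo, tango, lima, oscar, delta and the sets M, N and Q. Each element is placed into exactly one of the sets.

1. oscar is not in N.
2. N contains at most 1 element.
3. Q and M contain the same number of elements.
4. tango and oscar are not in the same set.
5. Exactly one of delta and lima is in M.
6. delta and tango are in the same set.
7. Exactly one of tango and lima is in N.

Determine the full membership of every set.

M = {delta, tango}; N = {lima}; Q = {bravo, oscar}

From (1): oscar ∉ N.
Suppose bravo ∈ M: no assignment then satisfies all the clues, so bravo ∉ M.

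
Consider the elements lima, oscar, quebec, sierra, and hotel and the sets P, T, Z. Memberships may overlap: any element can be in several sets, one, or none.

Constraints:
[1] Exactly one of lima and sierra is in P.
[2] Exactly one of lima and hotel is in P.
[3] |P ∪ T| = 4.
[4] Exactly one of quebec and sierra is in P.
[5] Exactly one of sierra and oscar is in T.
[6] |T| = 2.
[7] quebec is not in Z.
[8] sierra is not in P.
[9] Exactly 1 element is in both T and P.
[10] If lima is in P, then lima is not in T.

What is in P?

P = {lima, oscar, quebec}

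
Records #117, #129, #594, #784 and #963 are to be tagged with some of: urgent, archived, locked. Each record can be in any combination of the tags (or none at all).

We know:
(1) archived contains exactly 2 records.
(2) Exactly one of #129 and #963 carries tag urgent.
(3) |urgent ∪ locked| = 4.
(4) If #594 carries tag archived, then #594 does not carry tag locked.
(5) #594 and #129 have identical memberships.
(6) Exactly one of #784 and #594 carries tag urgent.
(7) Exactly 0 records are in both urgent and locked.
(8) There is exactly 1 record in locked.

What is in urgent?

urgent = {#117, #129, #594}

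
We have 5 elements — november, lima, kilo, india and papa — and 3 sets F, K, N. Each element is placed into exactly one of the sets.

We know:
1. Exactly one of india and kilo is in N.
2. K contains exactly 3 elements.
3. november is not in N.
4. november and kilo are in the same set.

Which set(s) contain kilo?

kilo: K

From (3): november ∉ N.
(4): kilo matches november: kilo ∉ N.
(1) (exactly one): india ∈ N.
Suppose kilo ∈ F: no assignment then satisfies all the clues, so kilo ∉ F.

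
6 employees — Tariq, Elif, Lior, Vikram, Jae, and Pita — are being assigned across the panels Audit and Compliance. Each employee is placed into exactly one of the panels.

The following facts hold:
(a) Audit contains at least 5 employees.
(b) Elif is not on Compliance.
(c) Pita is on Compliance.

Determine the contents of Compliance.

Compliance = {Pita}

From (b): Elif ∉ Compliance.
From (c): Pita ∈ Compliance.
(a): only 5 candidates remain for Audit, so all are in.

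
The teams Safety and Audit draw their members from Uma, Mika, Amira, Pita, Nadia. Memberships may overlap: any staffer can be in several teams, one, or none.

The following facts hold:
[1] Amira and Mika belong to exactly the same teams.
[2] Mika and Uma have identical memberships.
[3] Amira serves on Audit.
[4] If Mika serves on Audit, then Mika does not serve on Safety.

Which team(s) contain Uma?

From (3): Amira ∈ Audit.
(1): Mika matches Amira: Mika ∈ Audit.
(2): Uma matches Mika: Uma ∈ Audit.
(4): Mika ∉ Safety.
(1): Amira matches Mika: Amira ∉ Safety.
(2): Uma matches Mika: Uma ∉ Safety.

Uma: Audit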